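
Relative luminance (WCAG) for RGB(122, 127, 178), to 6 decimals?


Linearize each channel (sRGB transfer function): c = v/255; c_lin = c/12.92 if c ≤ 0.04045, else ((c+0.055)/1.055)^2.4
  R: 122/255 ≈ 0.478431 > 0.04045 → ((0.478431+0.055)/1.055)^2.4 ≈ 0.194618
  G: 127/255 ≈ 0.498039 > 0.04045 → ((0.498039+0.055)/1.055)^2.4 ≈ 0.212231
  B: 178/255 ≈ 0.698039 > 0.04045 → ((0.698039+0.055)/1.055)^2.4 ≈ 0.445201
R_lin = 0.194618, G_lin = 0.212231, B_lin = 0.445201
L = 0.2126×R + 0.7152×G + 0.0722×B
L = 0.2126×0.194618 + 0.7152×0.212231 + 0.0722×0.445201
L ≈ 0.225307


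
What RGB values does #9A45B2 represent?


9A → 154 (R)
45 → 69 (G)
B2 → 178 (B)
= RGB(154, 69, 178)


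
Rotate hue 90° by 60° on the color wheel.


New hue = (H + rotation) mod 360
New hue = (90 + 60) mod 360
= 150 mod 360
= 150°


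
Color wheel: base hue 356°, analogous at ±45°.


Base hue: 356°
Left analog: (356 - 45) mod 360 = 311°
Right analog: (356 + 45) mod 360 = 41°
Analogous hues = 311° and 41°


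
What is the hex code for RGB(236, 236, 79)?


R = 236 → EC (hex)
G = 236 → EC (hex)
B = 79 → 4F (hex)
Hex = #ECEC4F


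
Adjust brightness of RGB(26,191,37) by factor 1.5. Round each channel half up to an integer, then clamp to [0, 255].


Multiply each channel by 1.5, round half up, clamp to [0, 255]
R: 26×1.5 = 39
G: 191×1.5 = 286.5 → round → 287 → clamp → 255
B: 37×1.5 = 55.5 → round → 56
= RGB(39, 255, 56)


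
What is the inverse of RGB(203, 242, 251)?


Invert: (255-R, 255-G, 255-B)
R: 255-203 = 52
G: 255-242 = 13
B: 255-251 = 4
= RGB(52, 13, 4)


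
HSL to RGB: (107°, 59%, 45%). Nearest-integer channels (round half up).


H=107°, S=0.59, L=0.45
C = (1-|2L-1|)×S = (1-|-0.10|)×0.59 = 0.531
H' = H/60 = 107/60 ≈ 1.7833; X = C×(1-|H' mod 2 - 1|) = 0.11505
m = L - C/2 = 0.45 - 0.2655 = 0.1845
Sector ⌊H'⌋ = 1 → (R',G',B') = (0.11505, 0.531, 0.0)
RGB = ((R'+m)×255, (G'+m)×255, (B'+m)×255) = (76.38525, 182.4525, 47.0475)
Round half up → RGB(76, 182, 47)


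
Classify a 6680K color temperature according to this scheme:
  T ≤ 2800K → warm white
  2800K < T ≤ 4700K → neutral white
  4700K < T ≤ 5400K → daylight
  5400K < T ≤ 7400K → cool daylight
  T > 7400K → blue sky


Temperature: 6680K
5400K < 6680K ≤ 7400K → cool daylight
Classification: cool daylight


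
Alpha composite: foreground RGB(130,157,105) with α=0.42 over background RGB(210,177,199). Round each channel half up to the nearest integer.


C = α×F + (1-α)×B, with 1-α = 0.58
R: 0.42×130 + 0.58×210 = 54.60 + 121.80 = 176.40 → 176
G: 0.42×157 + 0.58×177 = 65.94 + 102.66 = 168.60 → 169
B: 0.42×105 + 0.58×199 = 44.10 + 115.42 = 159.52 → 160
= RGB(176, 169, 160)


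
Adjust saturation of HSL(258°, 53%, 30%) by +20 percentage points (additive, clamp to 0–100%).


Original S = 53%
Adjustment = +20 percentage points
New S = 53 + (20) = 73
Clamp to [0, 100] → 73
= HSL(258°, 73%, 30%)


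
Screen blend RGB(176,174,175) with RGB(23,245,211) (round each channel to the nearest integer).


Screen: C = 255 - (255-A)×(255-B)/255, rounded to nearest integer
R: 255 - (255-176)×(255-23)/255 = 255 - 18328/255 ≈ 255 - 71.875 = 183.125 → 183
G: 255 - (255-174)×(255-245)/255 = 255 - 810/255 ≈ 255 - 3.176 = 251.824 → 252
B: 255 - (255-175)×(255-211)/255 = 255 - 3520/255 ≈ 255 - 13.804 = 241.196 → 241
= RGB(183, 252, 241)


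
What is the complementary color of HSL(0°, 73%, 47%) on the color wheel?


Complement = opposite side of color wheel = hue + 180°
H' = (0 + 180) mod 360 = 180°
S and L unchanged.
= HSL(180°, 73%, 47%)


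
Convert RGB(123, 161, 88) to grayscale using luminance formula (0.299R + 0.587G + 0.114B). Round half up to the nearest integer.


Gray = 0.299×R + 0.587×G + 0.114×B
Gray = 0.299×123 + 0.587×161 + 0.114×88
Gray = 36.777 + 94.507 + 10.032
Gray = 141.316 → round half up → 141
Gray = 141


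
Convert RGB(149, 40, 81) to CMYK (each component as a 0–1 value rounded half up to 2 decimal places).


R'=149/255≈0.5843, G'=40/255≈0.1569, B'=81/255≈0.3176
K = 1 - max(R',G',B') = 1 - 149/255 = 106/255 = 0.41568… → 0.42
(1-R'-K)/(1-K) simplifies to (max-R)/max with max = 149:
C = (149-149)/149 = 0/149 = 0 → 0.00
M = (149-40)/149 = 109/149 = 0.73154… → 0.73
Y = (149-81)/149 = 68/149 = 0.45637… → 0.46
= CMYK(0.00, 0.73, 0.46, 0.42)


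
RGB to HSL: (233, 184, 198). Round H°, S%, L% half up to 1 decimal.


Normalize: R'=233/255≈0.9137, G'=184/255≈0.7216, B'=198/255≈0.7765
Max=233/255, Min=184/255, Δ=Max-Min=49/255
L = (Max+Min)/2 = (233+184)/510 = 417/510 = 0.81764… → L = 81.8%
L > 0.5 → S = Δ/(2-Max-Min) = 49/(510-233-184) = 49/93 = 0.52688… → S = 52.7%
(the 1/255 factors cancel in S and H, so raw channel differences can be used)
Max is R' → H = 60 × (((G-B)/Δ) mod 6) = 60 × (((184-198)/49) mod 6)
  (-14)/49 = -0.2857…; negative, so add 6 → 5.7142…
  H = 60 × 5.7142… = 342.857…° → H = 342.9°
= HSL(342.9°, 52.7%, 81.8%)


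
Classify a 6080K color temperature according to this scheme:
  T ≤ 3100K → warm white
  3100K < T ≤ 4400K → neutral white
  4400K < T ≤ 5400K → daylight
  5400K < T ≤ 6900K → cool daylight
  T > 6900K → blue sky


Temperature: 6080K
5400K < 6080K ≤ 6900K → cool daylight
Classification: cool daylight


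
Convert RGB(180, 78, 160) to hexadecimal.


R = 180 → B4 (hex)
G = 78 → 4E (hex)
B = 160 → A0 (hex)
Hex = #B44EA0


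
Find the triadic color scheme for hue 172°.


Triadic: equally spaced at 120° intervals
H1 = 172°
H2 = (172 + 120) mod 360 = 292°
H3 = (172 + 240) mod 360 = 52°
Triadic = 172°, 292°, 52°


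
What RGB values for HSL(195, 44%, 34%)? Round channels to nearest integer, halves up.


H=195°, S=0.44, L=0.34
C = (1-|2L-1|)×S = (1-|-0.32|)×0.44 = 0.2992
H' = H/60 = 195/60 ≈ 3.2500; X = C×(1-|H' mod 2 - 1|) = 0.2244
m = L - C/2 = 0.34 - 0.1496 = 0.1904
Sector ⌊H'⌋ = 3 → (R',G',B') = (0.0, 0.2244, 0.2992)
RGB = ((R'+m)×255, (G'+m)×255, (B'+m)×255) = (48.552, 105.774, 124.848)
Round half up → RGB(49, 106, 125)


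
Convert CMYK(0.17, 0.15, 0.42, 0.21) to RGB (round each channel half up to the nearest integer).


R = 255 × (1-C) × (1-K) = 255 × 0.83 × 0.79 = 167.2035 → 167
G = 255 × (1-M) × (1-K) = 255 × 0.85 × 0.79 = 171.2325 → 171
B = 255 × (1-Y) × (1-K) = 255 × 0.58 × 0.79 = 116.841 → 117
= RGB(167, 171, 117)


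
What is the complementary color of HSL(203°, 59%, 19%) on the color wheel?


Complement = opposite side of color wheel = hue + 180°
H' = (203 + 180) mod 360 = 23°
S and L unchanged.
= HSL(23°, 59%, 19%)


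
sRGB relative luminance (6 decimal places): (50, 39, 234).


Linearize each channel (sRGB transfer function): c = v/255; c_lin = c/12.92 if c ≤ 0.04045, else ((c+0.055)/1.055)^2.4
  R: 50/255 ≈ 0.196078 > 0.04045 → ((0.196078+0.055)/1.055)^2.4 ≈ 0.031896
  G: 39/255 ≈ 0.152941 > 0.04045 → ((0.152941+0.055)/1.055)^2.4 ≈ 0.020289
  B: 234/255 ≈ 0.917647 > 0.04045 → ((0.917647+0.055)/1.055)^2.4 ≈ 0.822786
R_lin = 0.031896, G_lin = 0.020289, B_lin = 0.822786
L = 0.2126×R + 0.7152×G + 0.0722×B
L = 0.2126×0.031896 + 0.7152×0.020289 + 0.0722×0.822786
L ≈ 0.080697


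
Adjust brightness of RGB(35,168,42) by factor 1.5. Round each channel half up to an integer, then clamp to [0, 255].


Multiply each channel by 1.5, round half up, clamp to [0, 255]
R: 35×1.5 = 52.5 → round → 53
G: 168×1.5 = 252
B: 42×1.5 = 63
= RGB(53, 252, 63)


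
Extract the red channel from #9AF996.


Color: #9AF996
R = 9A = 154
G = F9 = 249
B = 96 = 150
Red = 154


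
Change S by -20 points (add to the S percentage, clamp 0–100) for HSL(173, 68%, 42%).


Original S = 68%
Adjustment = -20 percentage points
New S = 68 + (-20) = 48
Clamp to [0, 100] → 48
= HSL(173°, 48%, 42%)


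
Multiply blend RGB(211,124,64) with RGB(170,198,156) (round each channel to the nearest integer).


Multiply: C = A×B/255, rounded to nearest integer
R: 211×170/255 = 35870/255 ≈ 140.667 → 141
G: 124×198/255 = 24552/255 ≈ 96.282 → 96
B: 64×156/255 = 9984/255 ≈ 39.153 → 39
= RGB(141, 96, 39)


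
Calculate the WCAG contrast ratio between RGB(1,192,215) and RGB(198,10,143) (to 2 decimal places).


Linearize each sRGB channel c=v/255: c/12.92 if c ≤ 0.04045 else ((c+0.055)/1.055)^2.4
L = 0.2126×R_lin + 0.7152×G_lin + 0.0722×B_lin
Color 1 (1,192,215):
  R=1: 1/255≈0.0039 ≤ 0.04045 → 0.0039/12.92 ≈ 0.00030
  G=192: 192/255≈0.7529 > 0.04045 → ((0.7529+0.055)/1.055)^2.4 ≈ 0.52712
  B=215: 215/255≈0.8431 > 0.04045 → ((0.8431+0.055)/1.055)^2.4 ≈ 0.67954
  L1 = 0.2126×0.00030 + 0.7152×0.52712 + 0.0722×0.67954 ≈ 0.42612
Color 2 (198,10,143):
  R=198: 198/255≈0.7765 > 0.04045 → ((0.7765+0.055)/1.055)^2.4 ≈ 0.56471
  G=10: 10/255≈0.0392 ≤ 0.04045 → 0.0392/12.92 ≈ 0.00304
  B=143: 143/255≈0.5608 > 0.04045 → ((0.5608+0.055)/1.055)^2.4 ≈ 0.27468
  L2 = 0.2126×0.56471 + 0.7152×0.00304 + 0.0722×0.27468 ≈ 0.14206
Lighter = 0.42612, Darker = 0.14206
Ratio = (L_lighter + 0.05) / (L_darker + 0.05)
Ratio = (0.42612 + 0.05) / (0.14206 + 0.05) = 0.47612 / 0.19206 ≈ 2.4790
Ratio ≈ 2.48:1


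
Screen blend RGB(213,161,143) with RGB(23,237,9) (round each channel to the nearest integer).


Screen: C = 255 - (255-A)×(255-B)/255, rounded to nearest integer
R: 255 - (255-213)×(255-23)/255 = 255 - 9744/255 ≈ 255 - 38.212 = 216.788 → 217
G: 255 - (255-161)×(255-237)/255 = 255 - 1692/255 ≈ 255 - 6.635 = 248.365 → 248
B: 255 - (255-143)×(255-9)/255 = 255 - 27552/255 ≈ 255 - 108.047 = 146.953 → 147
= RGB(217, 248, 147)


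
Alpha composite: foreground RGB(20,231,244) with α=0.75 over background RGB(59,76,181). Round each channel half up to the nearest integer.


C = α×F + (1-α)×B, with 1-α = 0.25
R: 0.75×20 + 0.25×59 = 15.00 + 14.75 = 29.75 → 30
G: 0.75×231 + 0.25×76 = 173.25 + 19.00 = 192.25 → 192
B: 0.75×244 + 0.25×181 = 183.00 + 45.25 = 228.25 → 228
= RGB(30, 192, 228)


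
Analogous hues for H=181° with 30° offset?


Base hue: 181°
Left analog: (181 - 30) mod 360 = 151°
Right analog: (181 + 30) mod 360 = 211°
Analogous hues = 151° and 211°


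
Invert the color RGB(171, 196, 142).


Invert: (255-R, 255-G, 255-B)
R: 255-171 = 84
G: 255-196 = 59
B: 255-142 = 113
= RGB(84, 59, 113)


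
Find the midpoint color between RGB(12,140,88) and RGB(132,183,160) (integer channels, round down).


Midpoint: each channel = ⌊(C₁+C₂)/2⌋
R: ⌊(12+132)/2⌋ = 72
G: ⌊(140+183)/2⌋ = 161
B: ⌊(88+160)/2⌋ = 124
= RGB(72, 161, 124)


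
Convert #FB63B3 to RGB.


FB → 251 (R)
63 → 99 (G)
B3 → 179 (B)
= RGB(251, 99, 179)


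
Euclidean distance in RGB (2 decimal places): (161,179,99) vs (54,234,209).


d = √[(R₁-R₂)² + (G₁-G₂)² + (B₁-B₂)²]
d = √[(161-54)² + (179-234)² + (99-209)²]
d = √[11449 + 3025 + 12100]
d = √26574
d ≈ 163.02


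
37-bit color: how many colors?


Colors = 2^bits = 2^37
= 137,438,953,472 colors


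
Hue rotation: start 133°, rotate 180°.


New hue = (H + rotation) mod 360
New hue = (133 + 180) mod 360
= 313 mod 360
= 313°


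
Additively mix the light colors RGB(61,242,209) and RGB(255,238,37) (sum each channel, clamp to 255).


Additive: each channel = min(255, C₁+C₂)
R: 61+255 = 316 → 255
G: 242+238 = 480 → 255
B: 209+37 = 246 → 246
= RGB(255, 255, 246)


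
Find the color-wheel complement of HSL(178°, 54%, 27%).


Complement = opposite side of color wheel = hue + 180°
H' = (178 + 180) mod 360 = 358°
S and L unchanged.
= HSL(358°, 54%, 27%)


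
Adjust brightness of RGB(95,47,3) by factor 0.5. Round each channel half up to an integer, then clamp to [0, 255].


Multiply each channel by 0.5, round half up, clamp to [0, 255]
R: 95×0.5 = 47.5 → round → 48
G: 47×0.5 = 23.5 → round → 24
B: 3×0.5 = 1.5 → round → 2
= RGB(48, 24, 2)


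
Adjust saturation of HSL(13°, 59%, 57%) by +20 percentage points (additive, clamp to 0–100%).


Original S = 59%
Adjustment = +20 percentage points
New S = 59 + (20) = 79
Clamp to [0, 100] → 79
= HSL(13°, 79%, 57%)


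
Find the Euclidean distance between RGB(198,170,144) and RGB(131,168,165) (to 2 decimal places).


d = √[(R₁-R₂)² + (G₁-G₂)² + (B₁-B₂)²]
d = √[(198-131)² + (170-168)² + (144-165)²]
d = √[4489 + 4 + 441]
d = √4934
d ≈ 70.24


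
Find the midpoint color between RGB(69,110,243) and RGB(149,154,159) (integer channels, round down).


Midpoint: each channel = ⌊(C₁+C₂)/2⌋
R: ⌊(69+149)/2⌋ = 109
G: ⌊(110+154)/2⌋ = 132
B: ⌊(243+159)/2⌋ = 201
= RGB(109, 132, 201)


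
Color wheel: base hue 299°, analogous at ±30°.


Base hue: 299°
Left analog: (299 - 30) mod 360 = 269°
Right analog: (299 + 30) mod 360 = 329°
Analogous hues = 269° and 329°


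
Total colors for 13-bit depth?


Colors = 2^bits = 2^13
= 8,192 colors


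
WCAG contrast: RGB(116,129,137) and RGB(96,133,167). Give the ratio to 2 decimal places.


Linearize each sRGB channel c=v/255: c/12.92 if c ≤ 0.04045 else ((c+0.055)/1.055)^2.4
L = 0.2126×R_lin + 0.7152×G_lin + 0.0722×B_lin
Color 1 (116,129,137):
  R=116: 116/255≈0.4549 > 0.04045 → ((0.4549+0.055)/1.055)^2.4 ≈ 0.17465
  G=129: 129/255≈0.5059 > 0.04045 → ((0.5059+0.055)/1.055)^2.4 ≈ 0.21953
  B=137: 137/255≈0.5373 > 0.04045 → ((0.5373+0.055)/1.055)^2.4 ≈ 0.25016
  L1 = 0.2126×0.17465 + 0.7152×0.21953 + 0.0722×0.25016 ≈ 0.21220
Color 2 (96,133,167):
  R=96: 96/255≈0.3765 > 0.04045 → ((0.3765+0.055)/1.055)^2.4 ≈ 0.11697
  G=133: 133/255≈0.5216 > 0.04045 → ((0.5216+0.055)/1.055)^2.4 ≈ 0.23455
  B=167: 167/255≈0.6549 > 0.04045 → ((0.6549+0.055)/1.055)^2.4 ≈ 0.38643
  L2 = 0.2126×0.11697 + 0.7152×0.23455 + 0.0722×0.38643 ≈ 0.22052
Lighter = 0.22052, Darker = 0.21220
Ratio = (L_lighter + 0.05) / (L_darker + 0.05)
Ratio = (0.22052 + 0.05) / (0.21220 + 0.05) = 0.27052 / 0.26220 ≈ 1.0317
Ratio ≈ 1.03:1


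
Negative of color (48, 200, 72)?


Invert: (255-R, 255-G, 255-B)
R: 255-48 = 207
G: 255-200 = 55
B: 255-72 = 183
= RGB(207, 55, 183)


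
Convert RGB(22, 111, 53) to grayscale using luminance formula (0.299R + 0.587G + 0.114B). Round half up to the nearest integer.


Gray = 0.299×R + 0.587×G + 0.114×B
Gray = 0.299×22 + 0.587×111 + 0.114×53
Gray = 6.578 + 65.157 + 6.042
Gray = 77.777 → round half up → 78
Gray = 78


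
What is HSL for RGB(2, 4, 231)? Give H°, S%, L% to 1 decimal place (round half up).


Normalize: R'=2/255≈0.0078, G'=4/255≈0.0157, B'=231/255≈0.9059
Max=231/255, Min=2/255, Δ=Max-Min=229/255
L = (Max+Min)/2 = (231+2)/510 = 233/510 = 0.45686… → L = 45.7%
L ≤ 0.5 → S = Δ/(Max+Min) = 229/(231+2) = 229/233 = 0.98283… → S = 98.3%
(the 1/255 factors cancel in S and H, so raw channel differences can be used)
Max is B' → H = 60 × ((R-G)/Δ + 4) = 60 × ((2-4)/229 + 4)
  -2/229 + 4 = -0.0087… + 4 = 3.9912…
  H = 60 × 3.9912… = 239.475…° → H = 239.5°
= HSL(239.5°, 98.3%, 45.7%)


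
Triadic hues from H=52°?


Triadic: equally spaced at 120° intervals
H1 = 52°
H2 = (52 + 120) mod 360 = 172°
H3 = (52 + 240) mod 360 = 292°
Triadic = 52°, 172°, 292°


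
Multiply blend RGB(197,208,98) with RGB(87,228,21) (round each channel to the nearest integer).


Multiply: C = A×B/255, rounded to nearest integer
R: 197×87/255 = 17139/255 ≈ 67.212 → 67
G: 208×228/255 = 47424/255 ≈ 185.976 → 186
B: 98×21/255 = 2058/255 ≈ 8.071 → 8
= RGB(67, 186, 8)


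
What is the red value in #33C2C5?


Color: #33C2C5
R = 33 = 51
G = C2 = 194
B = C5 = 197
Red = 51


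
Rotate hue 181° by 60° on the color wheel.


New hue = (H + rotation) mod 360
New hue = (181 + 60) mod 360
= 241 mod 360
= 241°


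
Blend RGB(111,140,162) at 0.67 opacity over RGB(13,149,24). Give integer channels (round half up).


C = α×F + (1-α)×B, with 1-α = 0.33
R: 0.67×111 + 0.33×13 = 74.37 + 4.29 = 78.66 → 79
G: 0.67×140 + 0.33×149 = 93.80 + 49.17 = 142.97 → 143
B: 0.67×162 + 0.33×24 = 108.54 + 7.92 = 116.46 → 116
= RGB(79, 143, 116)


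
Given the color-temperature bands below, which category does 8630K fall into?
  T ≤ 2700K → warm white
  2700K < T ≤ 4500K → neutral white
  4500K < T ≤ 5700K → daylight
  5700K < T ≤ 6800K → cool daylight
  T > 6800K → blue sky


Temperature: 8630K
8630K > 6800K → blue sky
Classification: blue sky


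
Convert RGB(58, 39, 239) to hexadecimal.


R = 58 → 3A (hex)
G = 39 → 27 (hex)
B = 239 → EF (hex)
Hex = #3A27EF


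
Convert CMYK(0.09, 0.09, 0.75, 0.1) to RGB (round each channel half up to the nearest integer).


R = 255 × (1-C) × (1-K) = 255 × 0.91 × 0.90 = 208.845 → 209
G = 255 × (1-M) × (1-K) = 255 × 0.91 × 0.90 = 208.845 → 209
B = 255 × (1-Y) × (1-K) = 255 × 0.25 × 0.90 = 57.375 → 57
= RGB(209, 209, 57)


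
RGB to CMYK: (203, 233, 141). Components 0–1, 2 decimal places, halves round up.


R'=203/255≈0.7961, G'=233/255≈0.9137, B'=141/255≈0.5529
K = 1 - max(R',G',B') = 1 - 233/255 = 22/255 = 0.08627… → 0.09
(1-R'-K)/(1-K) simplifies to (max-R)/max with max = 233:
C = (233-203)/233 = 30/233 = 0.12875… → 0.13
M = (233-233)/233 = 0/233 = 0 → 0.00
Y = (233-141)/233 = 92/233 = 0.39484… → 0.39
= CMYK(0.13, 0.00, 0.39, 0.09)


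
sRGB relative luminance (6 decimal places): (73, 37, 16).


Linearize each channel (sRGB transfer function): c = v/255; c_lin = c/12.92 if c ≤ 0.04045, else ((c+0.055)/1.055)^2.4
  R: 73/255 ≈ 0.286275 > 0.04045 → ((0.286275+0.055)/1.055)^2.4 ≈ 0.066626
  G: 37/255 ≈ 0.145098 > 0.04045 → ((0.145098+0.055)/1.055)^2.4 ≈ 0.018500
  B: 16/255 ≈ 0.062745 > 0.04045 → ((0.062745+0.055)/1.055)^2.4 ≈ 0.005182
R_lin = 0.066626, G_lin = 0.018500, B_lin = 0.005182
L = 0.2126×R + 0.7152×G + 0.0722×B
L = 0.2126×0.066626 + 0.7152×0.018500 + 0.0722×0.005182
L ≈ 0.027770


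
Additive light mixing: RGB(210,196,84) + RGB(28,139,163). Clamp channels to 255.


Additive: each channel = min(255, C₁+C₂)
R: 210+28 = 238 → 238
G: 196+139 = 335 → 255
B: 84+163 = 247 → 247
= RGB(238, 255, 247)


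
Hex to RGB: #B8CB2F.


B8 → 184 (R)
CB → 203 (G)
2F → 47 (B)
= RGB(184, 203, 47)


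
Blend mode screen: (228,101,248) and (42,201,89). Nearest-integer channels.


Screen: C = 255 - (255-A)×(255-B)/255, rounded to nearest integer
R: 255 - (255-228)×(255-42)/255 = 255 - 5751/255 ≈ 255 - 22.553 = 232.447 → 232
G: 255 - (255-101)×(255-201)/255 = 255 - 8316/255 ≈ 255 - 32.612 = 222.388 → 222
B: 255 - (255-248)×(255-89)/255 = 255 - 1162/255 ≈ 255 - 4.557 = 250.443 → 250
= RGB(232, 222, 250)


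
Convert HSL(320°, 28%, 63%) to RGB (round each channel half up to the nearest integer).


H=320°, S=0.28, L=0.63
C = (1-|2L-1|)×S = (1-|0.26|)×0.28 = 0.2072
H' = H/60 = 320/60 ≈ 5.3333; X = C×(1-|H' mod 2 - 1|) ≈ 0.1381
m = L - C/2 = 0.63 - 0.1036 = 0.5264
Sector ⌊H'⌋ = 5 → (R',G',B') = (0.2072, 0.0, ≈0.1381)
RGB = ((R'+m)×255, (G'+m)×255, (B'+m)×255) = (187.068, 134.232, 169.456)
Round half up → RGB(187, 134, 169)


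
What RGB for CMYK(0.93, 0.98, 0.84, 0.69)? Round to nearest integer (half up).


R = 255 × (1-C) × (1-K) = 255 × 0.07 × 0.31 = 5.5335 → 6
G = 255 × (1-M) × (1-K) = 255 × 0.02 × 0.31 = 1.581 → 2
B = 255 × (1-Y) × (1-K) = 255 × 0.16 × 0.31 = 12.648 → 13
= RGB(6, 2, 13)


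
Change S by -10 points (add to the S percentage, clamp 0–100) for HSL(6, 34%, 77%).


Original S = 34%
Adjustment = -10 percentage points
New S = 34 + (-10) = 24
Clamp to [0, 100] → 24
= HSL(6°, 24%, 77%)


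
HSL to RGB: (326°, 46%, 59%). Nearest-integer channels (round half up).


H=326°, S=0.46, L=0.59
C = (1-|2L-1|)×S = (1-|0.18|)×0.46 = 0.3772
H' = H/60 = 326/60 ≈ 5.4333; X = C×(1-|H' mod 2 - 1|) ≈ 0.2137
m = L - C/2 = 0.59 - 0.1886 = 0.4014
Sector ⌊H'⌋ = 5 → (R',G',B') = (0.3772, 0.0, ≈0.2137)
RGB = ((R'+m)×255, (G'+m)×255, (B'+m)×255) = (198.543, 102.357, 156.8624)
Round half up → RGB(199, 102, 157)


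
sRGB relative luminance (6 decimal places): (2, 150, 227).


Linearize each channel (sRGB transfer function): c = v/255; c_lin = c/12.92 if c ≤ 0.04045, else ((c+0.055)/1.055)^2.4
  R: 2/255 ≈ 0.007843 ≤ 0.04045 → 0.007843/12.92 ≈ 0.000607
  G: 150/255 ≈ 0.588235 > 0.04045 → ((0.588235+0.055)/1.055)^2.4 ≈ 0.304987
  B: 227/255 ≈ 0.890196 > 0.04045 → ((0.890196+0.055)/1.055)^2.4 ≈ 0.768151
R_lin = 0.000607, G_lin = 0.304987, B_lin = 0.768151
L = 0.2126×R + 0.7152×G + 0.0722×B
L = 0.2126×0.000607 + 0.7152×0.304987 + 0.0722×0.768151
L ≈ 0.273716


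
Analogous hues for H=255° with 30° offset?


Base hue: 255°
Left analog: (255 - 30) mod 360 = 225°
Right analog: (255 + 30) mod 360 = 285°
Analogous hues = 225° and 285°


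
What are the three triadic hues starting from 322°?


Triadic: equally spaced at 120° intervals
H1 = 322°
H2 = (322 + 120) mod 360 = 82°
H3 = (322 + 240) mod 360 = 202°
Triadic = 322°, 82°, 202°


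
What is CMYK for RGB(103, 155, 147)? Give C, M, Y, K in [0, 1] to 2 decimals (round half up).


R'=103/255≈0.4039, G'=155/255≈0.6078, B'=147/255≈0.5765
K = 1 - max(R',G',B') = 1 - 155/255 = 100/255 = 0.39215… → 0.39
(1-R'-K)/(1-K) simplifies to (max-R)/max with max = 155:
C = (155-103)/155 = 52/155 = 0.33548… → 0.34
M = (155-155)/155 = 0/155 = 0 → 0.00
Y = (155-147)/155 = 8/155 = 0.05161… → 0.05
= CMYK(0.34, 0.00, 0.05, 0.39)


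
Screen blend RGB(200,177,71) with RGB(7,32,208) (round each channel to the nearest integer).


Screen: C = 255 - (255-A)×(255-B)/255, rounded to nearest integer
R: 255 - (255-200)×(255-7)/255 = 255 - 13640/255 ≈ 255 - 53.490 = 201.510 → 202
G: 255 - (255-177)×(255-32)/255 = 255 - 17394/255 ≈ 255 - 68.212 = 186.788 → 187
B: 255 - (255-71)×(255-208)/255 = 255 - 8648/255 ≈ 255 - 33.914 = 221.086 → 221
= RGB(202, 187, 221)


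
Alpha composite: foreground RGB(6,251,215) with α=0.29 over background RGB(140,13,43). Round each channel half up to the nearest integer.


C = α×F + (1-α)×B, with 1-α = 0.71
R: 0.29×6 + 0.71×140 = 1.74 + 99.40 = 101.14 → 101
G: 0.29×251 + 0.71×13 = 72.79 + 9.23 = 82.02 → 82
B: 0.29×215 + 0.71×43 = 62.35 + 30.53 = 92.88 → 93
= RGB(101, 82, 93)


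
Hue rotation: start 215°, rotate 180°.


New hue = (H + rotation) mod 360
New hue = (215 + 180) mod 360
= 395 mod 360
= 35°


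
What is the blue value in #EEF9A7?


Color: #EEF9A7
R = EE = 238
G = F9 = 249
B = A7 = 167
Blue = 167


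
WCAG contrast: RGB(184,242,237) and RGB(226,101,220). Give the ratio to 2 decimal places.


Linearize each sRGB channel c=v/255: c/12.92 if c ≤ 0.04045 else ((c+0.055)/1.055)^2.4
L = 0.2126×R_lin + 0.7152×G_lin + 0.0722×B_lin
Color 1 (184,242,237):
  R=184: 184/255≈0.7216 > 0.04045 → ((0.7216+0.055)/1.055)^2.4 ≈ 0.47932
  G=242: 242/255≈0.9490 > 0.04045 → ((0.9490+0.055)/1.055)^2.4 ≈ 0.88792
  B=237: 237/255≈0.9294 > 0.04045 → ((0.9294+0.055)/1.055)^2.4 ≈ 0.84687
  L1 = 0.2126×0.47932 + 0.7152×0.88792 + 0.0722×0.84687 ≈ 0.79809
Color 2 (226,101,220):
  R=226: 226/255≈0.8863 > 0.04045 → ((0.8863+0.055)/1.055)^2.4 ≈ 0.76052
  G=101: 101/255≈0.3961 > 0.04045 → ((0.3961+0.055)/1.055)^2.4 ≈ 0.13014
  B=220: 220/255≈0.8627 > 0.04045 → ((0.8627+0.055)/1.055)^2.4 ≈ 0.71569
  L2 = 0.2126×0.76052 + 0.7152×0.13014 + 0.0722×0.71569 ≈ 0.30643
Lighter = 0.79809, Darker = 0.30643
Ratio = (L_lighter + 0.05) / (L_darker + 0.05)
Ratio = (0.79809 + 0.05) / (0.30643 + 0.05) = 0.84809 / 0.35643 ≈ 2.3794
Ratio ≈ 2.38:1


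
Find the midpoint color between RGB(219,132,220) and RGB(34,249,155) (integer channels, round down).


Midpoint: each channel = ⌊(C₁+C₂)/2⌋
R: ⌊(219+34)/2⌋ = 126
G: ⌊(132+249)/2⌋ = 190
B: ⌊(220+155)/2⌋ = 187
= RGB(126, 190, 187)


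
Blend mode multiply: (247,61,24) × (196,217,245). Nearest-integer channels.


Multiply: C = A×B/255, rounded to nearest integer
R: 247×196/255 = 48412/255 ≈ 189.851 → 190
G: 61×217/255 = 13237/255 ≈ 51.910 → 52
B: 24×245/255 = 5880/255 ≈ 23.059 → 23
= RGB(190, 52, 23)


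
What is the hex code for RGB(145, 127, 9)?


R = 145 → 91 (hex)
G = 127 → 7F (hex)
B = 9 → 09 (hex)
Hex = #917F09


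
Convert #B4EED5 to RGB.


B4 → 180 (R)
EE → 238 (G)
D5 → 213 (B)
= RGB(180, 238, 213)


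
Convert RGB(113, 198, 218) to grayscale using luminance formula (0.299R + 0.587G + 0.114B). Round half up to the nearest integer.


Gray = 0.299×R + 0.587×G + 0.114×B
Gray = 0.299×113 + 0.587×198 + 0.114×218
Gray = 33.787 + 116.226 + 24.852
Gray = 174.865 → round half up → 175
Gray = 175


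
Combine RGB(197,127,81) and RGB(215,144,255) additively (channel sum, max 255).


Additive: each channel = min(255, C₁+C₂)
R: 197+215 = 412 → 255
G: 127+144 = 271 → 255
B: 81+255 = 336 → 255
= RGB(255, 255, 255)


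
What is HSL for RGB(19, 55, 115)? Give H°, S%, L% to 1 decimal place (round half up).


Normalize: R'=19/255≈0.0745, G'=55/255≈0.2157, B'=115/255≈0.4510
Max=115/255, Min=19/255, Δ=Max-Min=96/255
L = (Max+Min)/2 = (115+19)/510 = 134/510 = 0.26274… → L = 26.3%
L ≤ 0.5 → S = Δ/(Max+Min) = 96/(115+19) = 96/134 = 0.71641… → S = 71.6%
(the 1/255 factors cancel in S and H, so raw channel differences can be used)
Max is B' → H = 60 × ((R-G)/Δ + 4) = 60 × ((19-55)/96 + 4)
  -36/96 + 4 = -0.375 + 4 = 3.625
  H = 60 × 3.625 = 217.5° → H = 217.5°
= HSL(217.5°, 71.6%, 26.3%)


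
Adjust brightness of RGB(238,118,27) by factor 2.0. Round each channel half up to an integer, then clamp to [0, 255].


Multiply each channel by 2.0, round half up, clamp to [0, 255]
R: 238×2.0 = 476 → clamp → 255
G: 118×2.0 = 236
B: 27×2.0 = 54
= RGB(255, 236, 54)


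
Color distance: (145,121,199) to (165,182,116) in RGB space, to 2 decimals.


d = √[(R₁-R₂)² + (G₁-G₂)² + (B₁-B₂)²]
d = √[(145-165)² + (121-182)² + (199-116)²]
d = √[400 + 3721 + 6889]
d = √11010
d ≈ 104.93


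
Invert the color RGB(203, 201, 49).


Invert: (255-R, 255-G, 255-B)
R: 255-203 = 52
G: 255-201 = 54
B: 255-49 = 206
= RGB(52, 54, 206)


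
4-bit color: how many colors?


Colors = 2^bits = 2^4
= 16 colors


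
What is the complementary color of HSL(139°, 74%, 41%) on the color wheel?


Complement = opposite side of color wheel = hue + 180°
H' = (139 + 180) mod 360 = 319°
S and L unchanged.
= HSL(319°, 74%, 41%)


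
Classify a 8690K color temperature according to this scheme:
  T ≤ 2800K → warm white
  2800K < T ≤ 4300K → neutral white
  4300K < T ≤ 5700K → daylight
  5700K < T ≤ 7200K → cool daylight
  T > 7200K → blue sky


Temperature: 8690K
8690K > 7200K → blue sky
Classification: blue sky


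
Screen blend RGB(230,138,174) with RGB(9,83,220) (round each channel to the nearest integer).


Screen: C = 255 - (255-A)×(255-B)/255, rounded to nearest integer
R: 255 - (255-230)×(255-9)/255 = 255 - 6150/255 ≈ 255 - 24.118 = 230.882 → 231
G: 255 - (255-138)×(255-83)/255 = 255 - 20124/255 ≈ 255 - 78.918 = 176.082 → 176
B: 255 - (255-174)×(255-220)/255 = 255 - 2835/255 ≈ 255 - 11.118 = 243.882 → 244
= RGB(231, 176, 244)


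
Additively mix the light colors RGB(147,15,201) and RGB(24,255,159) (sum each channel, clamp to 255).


Additive: each channel = min(255, C₁+C₂)
R: 147+24 = 171 → 171
G: 15+255 = 270 → 255
B: 201+159 = 360 → 255
= RGB(171, 255, 255)


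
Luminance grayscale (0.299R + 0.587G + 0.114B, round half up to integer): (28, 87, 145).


Gray = 0.299×R + 0.587×G + 0.114×B
Gray = 0.299×28 + 0.587×87 + 0.114×145
Gray = 8.372 + 51.069 + 16.530
Gray = 75.971 → round half up → 76
Gray = 76


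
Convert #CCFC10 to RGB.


CC → 204 (R)
FC → 252 (G)
10 → 16 (B)
= RGB(204, 252, 16)


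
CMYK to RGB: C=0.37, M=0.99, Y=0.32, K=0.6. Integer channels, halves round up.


R = 255 × (1-C) × (1-K) = 255 × 0.63 × 0.40 = 64.26 → 64
G = 255 × (1-M) × (1-K) = 255 × 0.01 × 0.40 = 1.02 → 1
B = 255 × (1-Y) × (1-K) = 255 × 0.68 × 0.40 = 69.36 → 69
= RGB(64, 1, 69)


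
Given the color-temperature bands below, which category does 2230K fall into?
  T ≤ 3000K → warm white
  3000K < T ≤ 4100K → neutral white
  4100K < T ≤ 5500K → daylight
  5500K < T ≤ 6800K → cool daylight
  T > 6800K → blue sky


Temperature: 2230K
2230K ≤ 3000K → warm white
Classification: warm white


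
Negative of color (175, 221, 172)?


Invert: (255-R, 255-G, 255-B)
R: 255-175 = 80
G: 255-221 = 34
B: 255-172 = 83
= RGB(80, 34, 83)


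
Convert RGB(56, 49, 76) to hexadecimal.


R = 56 → 38 (hex)
G = 49 → 31 (hex)
B = 76 → 4C (hex)
Hex = #38314C


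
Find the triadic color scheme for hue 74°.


Triadic: equally spaced at 120° intervals
H1 = 74°
H2 = (74 + 120) mod 360 = 194°
H3 = (74 + 240) mod 360 = 314°
Triadic = 74°, 194°, 314°


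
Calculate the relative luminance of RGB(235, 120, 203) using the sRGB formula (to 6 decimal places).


Linearize each channel (sRGB transfer function): c = v/255; c_lin = c/12.92 if c ≤ 0.04045, else ((c+0.055)/1.055)^2.4
  R: 235/255 ≈ 0.921569 > 0.04045 → ((0.921569+0.055)/1.055)^2.4 ≈ 0.830770
  G: 120/255 ≈ 0.470588 > 0.04045 → ((0.470588+0.055)/1.055)^2.4 ≈ 0.187821
  B: 203/255 ≈ 0.796078 > 0.04045 → ((0.796078+0.055)/1.055)^2.4 ≈ 0.597202
R_lin = 0.830770, G_lin = 0.187821, B_lin = 0.597202
L = 0.2126×R + 0.7152×G + 0.0722×B
L = 0.2126×0.830770 + 0.7152×0.187821 + 0.0722×0.597202
L ≈ 0.354069


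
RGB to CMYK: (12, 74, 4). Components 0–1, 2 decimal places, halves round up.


R'=12/255≈0.0471, G'=74/255≈0.2902, B'=4/255≈0.0157
K = 1 - max(R',G',B') = 1 - 74/255 = 181/255 = 0.70980… → 0.71
(1-R'-K)/(1-K) simplifies to (max-R)/max with max = 74:
C = (74-12)/74 = 62/74 = 0.83783… → 0.84
M = (74-74)/74 = 0/74 = 0 → 0.00
Y = (74-4)/74 = 70/74 = 0.94594… → 0.95
= CMYK(0.84, 0.00, 0.95, 0.71)


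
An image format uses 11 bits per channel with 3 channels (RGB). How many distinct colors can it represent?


Total bits = 11 bits/channel × 3 channels = 33 bits
Distinct colors = 2^33
= 8,589,934,592 colors


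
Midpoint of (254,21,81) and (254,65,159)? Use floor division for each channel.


Midpoint: each channel = ⌊(C₁+C₂)/2⌋
R: ⌊(254+254)/2⌋ = 254
G: ⌊(21+65)/2⌋ = 43
B: ⌊(81+159)/2⌋ = 120
= RGB(254, 43, 120)


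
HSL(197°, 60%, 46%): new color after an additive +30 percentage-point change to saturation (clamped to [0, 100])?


Original S = 60%
Adjustment = +30 percentage points
New S = 60 + (30) = 90
Clamp to [0, 100] → 90
= HSL(197°, 90%, 46%)


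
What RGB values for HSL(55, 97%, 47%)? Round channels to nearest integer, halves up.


H=55°, S=0.97, L=0.47
C = (1-|2L-1|)×S = (1-|-0.06|)×0.97 = 0.9118
H' = H/60 = 55/60 ≈ 0.9167; X = C×(1-|H' mod 2 - 1|) ≈ 0.8358
m = L - C/2 = 0.47 - 0.4559 = 0.0141
Sector ⌊H'⌋ = 0 → (R',G',B') = (0.9118, ≈0.8358, 0.0)
RGB = ((R'+m)×255, (G'+m)×255, (B'+m)×255) = (236.1045, 216.72875, 3.5955)
Round half up → RGB(236, 217, 4)


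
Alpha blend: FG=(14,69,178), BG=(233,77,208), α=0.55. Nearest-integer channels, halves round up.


C = α×F + (1-α)×B, with 1-α = 0.45
R: 0.55×14 + 0.45×233 = 7.70 + 104.85 = 112.55 → 113
G: 0.55×69 + 0.45×77 = 37.95 + 34.65 = 72.60 → 73
B: 0.55×178 + 0.45×208 = 97.90 + 93.60 = 191.50 → 192
= RGB(113, 73, 192)


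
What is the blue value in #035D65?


Color: #035D65
R = 03 = 3
G = 5D = 93
B = 65 = 101
Blue = 101


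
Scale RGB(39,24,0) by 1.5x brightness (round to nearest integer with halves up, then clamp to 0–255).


Multiply each channel by 1.5, round half up, clamp to [0, 255]
R: 39×1.5 = 58.5 → round → 59
G: 24×1.5 = 36
B: 0×1.5 = 0
= RGB(59, 36, 0)


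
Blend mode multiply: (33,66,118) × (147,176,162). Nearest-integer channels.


Multiply: C = A×B/255, rounded to nearest integer
R: 33×147/255 = 4851/255 ≈ 19.024 → 19
G: 66×176/255 = 11616/255 ≈ 45.553 → 46
B: 118×162/255 = 19116/255 ≈ 74.965 → 75
= RGB(19, 46, 75)


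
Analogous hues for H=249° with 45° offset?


Base hue: 249°
Left analog: (249 - 45) mod 360 = 204°
Right analog: (249 + 45) mod 360 = 294°
Analogous hues = 204° and 294°


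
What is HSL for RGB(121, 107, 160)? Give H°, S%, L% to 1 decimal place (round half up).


Normalize: R'=121/255≈0.4745, G'=107/255≈0.4196, B'=160/255≈0.6275
Max=160/255, Min=107/255, Δ=Max-Min=53/255
L = (Max+Min)/2 = (160+107)/510 = 267/510 = 0.52352… → L = 52.4%
L > 0.5 → S = Δ/(2-Max-Min) = 53/(510-160-107) = 53/243 = 0.21810… → S = 21.8%
(the 1/255 factors cancel in S and H, so raw channel differences can be used)
Max is B' → H = 60 × ((R-G)/Δ + 4) = 60 × ((121-107)/53 + 4)
  14/53 + 4 = 0.2641… + 4 = 4.2641…
  H = 60 × 4.2641… = 255.849…° → H = 255.8°
= HSL(255.8°, 21.8%, 52.4%)


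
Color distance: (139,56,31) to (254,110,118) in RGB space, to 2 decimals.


d = √[(R₁-R₂)² + (G₁-G₂)² + (B₁-B₂)²]
d = √[(139-254)² + (56-110)² + (31-118)²]
d = √[13225 + 2916 + 7569]
d = √23710
d ≈ 153.98


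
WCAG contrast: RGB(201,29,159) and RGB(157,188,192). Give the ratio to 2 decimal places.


Linearize each sRGB channel c=v/255: c/12.92 if c ≤ 0.04045 else ((c+0.055)/1.055)^2.4
L = 0.2126×R_lin + 0.7152×G_lin + 0.0722×B_lin
Color 1 (201,29,159):
  R=201: 201/255≈0.7882 > 0.04045 → ((0.7882+0.055)/1.055)^2.4 ≈ 0.58408
  G=29: 29/255≈0.1137 > 0.04045 → ((0.1137+0.055)/1.055)^2.4 ≈ 0.01229
  B=159: 159/255≈0.6235 > 0.04045 → ((0.6235+0.055)/1.055)^2.4 ≈ 0.34670
  L1 = 0.2126×0.58408 + 0.7152×0.01229 + 0.0722×0.34670 ≈ 0.15799
Color 2 (157,188,192):
  R=157: 157/255≈0.6157 > 0.04045 → ((0.6157+0.055)/1.055)^2.4 ≈ 0.33716
  G=188: 188/255≈0.7373 > 0.04045 → ((0.7373+0.055)/1.055)^2.4 ≈ 0.50289
  B=192: 192/255≈0.7529 > 0.04045 → ((0.7529+0.055)/1.055)^2.4 ≈ 0.52712
  L2 = 0.2126×0.33716 + 0.7152×0.50289 + 0.0722×0.52712 ≈ 0.46940
Lighter = 0.46940, Darker = 0.15799
Ratio = (L_lighter + 0.05) / (L_darker + 0.05)
Ratio = (0.46940 + 0.05) / (0.15799 + 0.05) = 0.51940 / 0.20799 ≈ 2.4972
Ratio ≈ 2.50:1


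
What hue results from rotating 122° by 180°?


New hue = (H + rotation) mod 360
New hue = (122 + 180) mod 360
= 302 mod 360
= 302°


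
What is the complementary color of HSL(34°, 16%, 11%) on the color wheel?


Complement = opposite side of color wheel = hue + 180°
H' = (34 + 180) mod 360 = 214°
S and L unchanged.
= HSL(214°, 16%, 11%)


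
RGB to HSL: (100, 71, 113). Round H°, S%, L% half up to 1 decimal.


Normalize: R'=100/255≈0.3922, G'=71/255≈0.2784, B'=113/255≈0.4431
Max=113/255, Min=71/255, Δ=Max-Min=42/255
L = (Max+Min)/2 = (113+71)/510 = 184/510 = 0.36078… → L = 36.1%
L ≤ 0.5 → S = Δ/(Max+Min) = 42/(113+71) = 42/184 = 0.22826… → S = 22.8%
(the 1/255 factors cancel in S and H, so raw channel differences can be used)
Max is B' → H = 60 × ((R-G)/Δ + 4) = 60 × ((100-71)/42 + 4)
  29/42 + 4 = 0.6904… + 4 = 4.6904…
  H = 60 × 4.6904… = 281.428…° → H = 281.4°
= HSL(281.4°, 22.8%, 36.1%)


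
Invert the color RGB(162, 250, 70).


Invert: (255-R, 255-G, 255-B)
R: 255-162 = 93
G: 255-250 = 5
B: 255-70 = 185
= RGB(93, 5, 185)


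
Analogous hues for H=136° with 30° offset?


Base hue: 136°
Left analog: (136 - 30) mod 360 = 106°
Right analog: (136 + 30) mod 360 = 166°
Analogous hues = 106° and 166°


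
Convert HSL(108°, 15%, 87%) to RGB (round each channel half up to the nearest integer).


H=108°, S=0.15, L=0.87
C = (1-|2L-1|)×S = (1-|0.74|)×0.15 = 0.039
H' = H/60 = 108/60 ≈ 1.8000; X = C×(1-|H' mod 2 - 1|) = 0.0078
m = L - C/2 = 0.87 - 0.0195 = 0.8505
Sector ⌊H'⌋ = 1 → (R',G',B') = (0.0078, 0.039, 0.0)
RGB = ((R'+m)×255, (G'+m)×255, (B'+m)×255) = (218.8665, 226.8225, 216.8775)
Round half up → RGB(219, 227, 217)


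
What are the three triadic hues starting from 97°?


Triadic: equally spaced at 120° intervals
H1 = 97°
H2 = (97 + 120) mod 360 = 217°
H3 = (97 + 240) mod 360 = 337°
Triadic = 97°, 217°, 337°


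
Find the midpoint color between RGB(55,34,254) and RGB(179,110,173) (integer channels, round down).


Midpoint: each channel = ⌊(C₁+C₂)/2⌋
R: ⌊(55+179)/2⌋ = 117
G: ⌊(34+110)/2⌋ = 72
B: ⌊(254+173)/2⌋ = 213
= RGB(117, 72, 213)


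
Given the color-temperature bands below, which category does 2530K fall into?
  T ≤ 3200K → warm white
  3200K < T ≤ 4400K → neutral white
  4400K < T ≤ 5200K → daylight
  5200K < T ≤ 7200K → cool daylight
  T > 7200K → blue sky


Temperature: 2530K
2530K ≤ 3200K → warm white
Classification: warm white


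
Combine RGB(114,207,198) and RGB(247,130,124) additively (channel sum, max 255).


Additive: each channel = min(255, C₁+C₂)
R: 114+247 = 361 → 255
G: 207+130 = 337 → 255
B: 198+124 = 322 → 255
= RGB(255, 255, 255)


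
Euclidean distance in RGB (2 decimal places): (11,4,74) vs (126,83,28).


d = √[(R₁-R₂)² + (G₁-G₂)² + (B₁-B₂)²]
d = √[(11-126)² + (4-83)² + (74-28)²]
d = √[13225 + 6241 + 2116]
d = √21582
d ≈ 146.91


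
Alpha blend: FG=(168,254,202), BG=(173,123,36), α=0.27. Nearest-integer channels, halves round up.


C = α×F + (1-α)×B, with 1-α = 0.73
R: 0.27×168 + 0.73×173 = 45.36 + 126.29 = 171.65 → 172
G: 0.27×254 + 0.73×123 = 68.58 + 89.79 = 158.37 → 158
B: 0.27×202 + 0.73×36 = 54.54 + 26.28 = 80.82 → 81
= RGB(172, 158, 81)


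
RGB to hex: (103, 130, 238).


R = 103 → 67 (hex)
G = 130 → 82 (hex)
B = 238 → EE (hex)
Hex = #6782EE


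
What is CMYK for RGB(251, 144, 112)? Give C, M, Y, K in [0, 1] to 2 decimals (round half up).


R'=251/255≈0.9843, G'=144/255≈0.5647, B'=112/255≈0.4392
K = 1 - max(R',G',B') = 1 - 251/255 = 4/255 = 0.01568… → 0.02
(1-R'-K)/(1-K) simplifies to (max-R)/max with max = 251:
C = (251-251)/251 = 0/251 = 0 → 0.00
M = (251-144)/251 = 107/251 = 0.42629… → 0.43
Y = (251-112)/251 = 139/251 = 0.55378… → 0.55
= CMYK(0.00, 0.43, 0.55, 0.02)


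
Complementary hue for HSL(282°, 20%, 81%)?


Complement = opposite side of color wheel = hue + 180°
H' = (282 + 180) mod 360 = 102°
S and L unchanged.
= HSL(102°, 20%, 81%)


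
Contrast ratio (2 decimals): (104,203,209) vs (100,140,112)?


Linearize each sRGB channel c=v/255: c/12.92 if c ≤ 0.04045 else ((c+0.055)/1.055)^2.4
L = 0.2126×R_lin + 0.7152×G_lin + 0.0722×B_lin
Color 1 (104,203,209):
  R=104: 104/255≈0.4078 > 0.04045 → ((0.4078+0.055)/1.055)^2.4 ≈ 0.13843
  G=203: 203/255≈0.7961 > 0.04045 → ((0.7961+0.055)/1.055)^2.4 ≈ 0.59720
  B=209: 209/255≈0.8196 > 0.04045 → ((0.8196+0.055)/1.055)^2.4 ≈ 0.63760
  L1 = 0.2126×0.13843 + 0.7152×0.59720 + 0.0722×0.63760 ≈ 0.50258
Color 2 (100,140,112):
  R=100: 100/255≈0.3922 > 0.04045 → ((0.3922+0.055)/1.055)^2.4 ≈ 0.12744
  G=140: 140/255≈0.5490 > 0.04045 → ((0.5490+0.055)/1.055)^2.4 ≈ 0.26225
  B=112: 112/255≈0.4392 > 0.04045 → ((0.4392+0.055)/1.055)^2.4 ≈ 0.16203
  L2 = 0.2126×0.12744 + 0.7152×0.26225 + 0.0722×0.16203 ≈ 0.22635
Lighter = 0.50258, Darker = 0.22635
Ratio = (L_lighter + 0.05) / (L_darker + 0.05)
Ratio = (0.50258 + 0.05) / (0.22635 + 0.05) = 0.55258 / 0.27635 ≈ 1.9996
Ratio ≈ 2.00:1


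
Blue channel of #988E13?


Color: #988E13
R = 98 = 152
G = 8E = 142
B = 13 = 19
Blue = 19
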